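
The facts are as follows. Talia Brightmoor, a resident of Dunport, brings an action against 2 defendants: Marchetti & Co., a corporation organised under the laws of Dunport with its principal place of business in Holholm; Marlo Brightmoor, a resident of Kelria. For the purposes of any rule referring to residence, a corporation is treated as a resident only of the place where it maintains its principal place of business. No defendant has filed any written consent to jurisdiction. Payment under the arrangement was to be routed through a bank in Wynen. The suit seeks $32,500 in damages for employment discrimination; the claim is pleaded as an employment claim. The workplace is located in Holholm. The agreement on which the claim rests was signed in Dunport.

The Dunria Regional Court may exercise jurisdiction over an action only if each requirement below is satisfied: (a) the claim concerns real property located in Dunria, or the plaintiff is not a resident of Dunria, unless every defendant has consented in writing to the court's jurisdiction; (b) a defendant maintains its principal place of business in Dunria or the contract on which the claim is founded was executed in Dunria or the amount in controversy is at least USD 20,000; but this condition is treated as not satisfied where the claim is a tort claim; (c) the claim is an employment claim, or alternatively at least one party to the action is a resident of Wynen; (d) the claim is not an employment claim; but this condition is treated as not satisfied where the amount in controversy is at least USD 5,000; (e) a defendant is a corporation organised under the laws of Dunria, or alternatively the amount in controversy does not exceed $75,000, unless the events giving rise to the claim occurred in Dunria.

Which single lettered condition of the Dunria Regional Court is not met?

(d)

The Dunria Regional Court:
  (a) The plaintiff resides in Dunport, which is not Dunria — that alternative is enough. Condition met.
  (b) The amount in controversy is USD 32,500, which meets the 20,000 dollars floor — that alternative is enough. And the carve-out is inapplicable — the claim is an employment claim, not a tort claim. Met.
  (c) The claim is an employment claim — that alternative is enough. Satisfied.
  (d) The claim is an employment claim. Not satisfied.
  (e) The amount in controversy is $32,500, within the $75,000 ceiling, so this disjunct is met. Met.
Only condition (d) fails.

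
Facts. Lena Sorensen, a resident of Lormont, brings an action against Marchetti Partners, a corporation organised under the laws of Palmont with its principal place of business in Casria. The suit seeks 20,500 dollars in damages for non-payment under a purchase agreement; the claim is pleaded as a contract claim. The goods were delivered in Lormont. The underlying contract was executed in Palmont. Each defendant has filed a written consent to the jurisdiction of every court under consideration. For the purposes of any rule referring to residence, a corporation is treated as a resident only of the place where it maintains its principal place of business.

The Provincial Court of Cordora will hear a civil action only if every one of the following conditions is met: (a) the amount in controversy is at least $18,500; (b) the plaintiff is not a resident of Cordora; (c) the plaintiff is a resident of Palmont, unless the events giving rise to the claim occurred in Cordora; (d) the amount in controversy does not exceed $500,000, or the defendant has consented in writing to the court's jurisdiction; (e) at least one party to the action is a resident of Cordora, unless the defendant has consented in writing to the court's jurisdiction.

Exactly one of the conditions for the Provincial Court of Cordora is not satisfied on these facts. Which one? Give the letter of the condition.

The Provincial Court of Cordora:
  (a) The amount in controversy is $20,500, which meets the USD 18,500 floor. Condition met.
  (b) The plaintiff resides in Lormont, which is not Cordora. Condition met.
  (c) The plaintiff resides in Lormont, not Palmont. The proviso offers no rescue either, since the operative events occurred in Lormont, not Cordora. Fails.
  (d) The amount in controversy is 20,500 dollars, within the 500,000 dollars ceiling, so one alternative holds. Satisfied.
  (e) No party resides in Cordora. The proviso rescues it, though: every defendant has filed written consent. Satisfied.
Only condition (c) fails.

(c)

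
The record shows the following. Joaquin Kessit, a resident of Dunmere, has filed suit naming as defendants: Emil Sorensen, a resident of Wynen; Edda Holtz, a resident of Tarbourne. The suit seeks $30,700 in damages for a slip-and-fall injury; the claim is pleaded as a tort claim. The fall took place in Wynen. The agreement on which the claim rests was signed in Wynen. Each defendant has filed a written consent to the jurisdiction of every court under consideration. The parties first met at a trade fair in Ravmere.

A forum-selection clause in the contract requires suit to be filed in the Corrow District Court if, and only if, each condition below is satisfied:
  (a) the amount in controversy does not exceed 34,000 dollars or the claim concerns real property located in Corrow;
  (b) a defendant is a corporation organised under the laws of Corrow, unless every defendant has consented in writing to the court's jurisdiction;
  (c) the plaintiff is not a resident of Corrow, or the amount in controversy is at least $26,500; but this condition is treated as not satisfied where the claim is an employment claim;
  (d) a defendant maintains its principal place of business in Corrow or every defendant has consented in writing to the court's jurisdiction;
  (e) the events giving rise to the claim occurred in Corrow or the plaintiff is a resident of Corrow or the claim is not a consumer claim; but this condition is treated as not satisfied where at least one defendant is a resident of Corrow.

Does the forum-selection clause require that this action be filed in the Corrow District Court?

The Corrow District Court:
  (a) The amount in controversy is USD 30,700, within the 34,000 dollars ceiling, so one alternative holds. Satisfied.
  (b) No defendant is a corporation. The proviso rescues it, though: every defendant has filed written consent. Condition met.
  (c) The plaintiff resides in Dunmere, which is not Corrow, so one alternative holds. The carve-out does not apply: the claim is a tort claim, not an employment claim. Satisfied.
  (d) Every defendant has filed written consent, so this disjunct is met. Condition met.
  (e) The claim is a tort claim, not a consumer claim — that alternative is enough. The exception is not triggered, since no defendant resides in Corrow (they reside in Wynen, Tarbourne). Satisfied.
  → Forum clause is triggered.

Yes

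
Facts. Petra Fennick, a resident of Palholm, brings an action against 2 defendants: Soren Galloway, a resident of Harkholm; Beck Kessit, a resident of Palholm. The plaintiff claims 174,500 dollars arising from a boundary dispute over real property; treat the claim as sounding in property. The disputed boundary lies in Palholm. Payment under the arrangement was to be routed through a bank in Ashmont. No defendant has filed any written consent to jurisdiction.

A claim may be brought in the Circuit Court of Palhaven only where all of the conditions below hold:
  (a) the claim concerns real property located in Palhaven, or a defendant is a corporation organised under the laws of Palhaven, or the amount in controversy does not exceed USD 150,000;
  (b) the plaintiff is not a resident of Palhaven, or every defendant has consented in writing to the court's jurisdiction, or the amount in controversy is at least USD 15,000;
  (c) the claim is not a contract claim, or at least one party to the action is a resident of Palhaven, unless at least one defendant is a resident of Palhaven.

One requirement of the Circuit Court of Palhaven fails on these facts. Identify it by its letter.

(a)

The Circuit Court of Palhaven:
  (a) The property lies in Palholm, not Palhaven; no defendant is a corporation; the amount in controversy is USD 174,500, above the 150,000 dollars ceiling — every alternative fails. Not satisfied.
  (b) The plaintiff resides in Palholm, which is not Palhaven — that alternative is enough. Satisfied.
  (c) The claim is a property claim, not a contract claim, so this disjunct is met. Satisfied.
Only condition (a) fails.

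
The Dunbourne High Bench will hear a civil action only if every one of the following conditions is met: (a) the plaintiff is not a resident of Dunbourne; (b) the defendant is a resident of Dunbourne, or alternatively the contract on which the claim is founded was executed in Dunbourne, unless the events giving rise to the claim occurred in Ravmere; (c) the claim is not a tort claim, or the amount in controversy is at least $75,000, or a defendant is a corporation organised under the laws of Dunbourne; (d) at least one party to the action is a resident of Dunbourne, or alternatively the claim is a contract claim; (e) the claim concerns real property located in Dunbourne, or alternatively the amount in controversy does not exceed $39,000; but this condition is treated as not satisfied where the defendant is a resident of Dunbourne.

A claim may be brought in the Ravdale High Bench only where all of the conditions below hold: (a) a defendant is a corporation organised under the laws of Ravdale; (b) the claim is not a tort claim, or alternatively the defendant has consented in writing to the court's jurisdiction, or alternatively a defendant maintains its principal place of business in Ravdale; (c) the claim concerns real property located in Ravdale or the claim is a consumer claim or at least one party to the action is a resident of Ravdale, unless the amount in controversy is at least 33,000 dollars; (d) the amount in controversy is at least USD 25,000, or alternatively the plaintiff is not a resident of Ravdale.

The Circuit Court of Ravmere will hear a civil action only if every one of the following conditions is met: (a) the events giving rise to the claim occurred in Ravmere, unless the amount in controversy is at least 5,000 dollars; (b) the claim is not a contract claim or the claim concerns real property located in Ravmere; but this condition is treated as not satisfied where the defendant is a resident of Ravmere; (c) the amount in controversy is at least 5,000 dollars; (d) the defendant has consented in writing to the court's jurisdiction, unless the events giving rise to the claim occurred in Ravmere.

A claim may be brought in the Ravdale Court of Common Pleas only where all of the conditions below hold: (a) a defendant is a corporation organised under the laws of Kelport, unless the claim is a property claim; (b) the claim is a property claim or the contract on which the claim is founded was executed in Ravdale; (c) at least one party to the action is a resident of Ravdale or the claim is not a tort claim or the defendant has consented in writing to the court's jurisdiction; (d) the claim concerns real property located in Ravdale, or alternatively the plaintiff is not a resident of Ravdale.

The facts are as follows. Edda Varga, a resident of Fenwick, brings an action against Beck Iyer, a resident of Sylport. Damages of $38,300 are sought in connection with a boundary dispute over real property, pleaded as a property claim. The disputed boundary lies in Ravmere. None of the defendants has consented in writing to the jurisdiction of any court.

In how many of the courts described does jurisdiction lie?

2

The Dunbourne High Bench:
  (a) The plaintiff resides in Fenwick, which is not Dunbourne. Met.
  (b) The defendant resides in Sylport, not Dunbourne; no contract (and hence no place of execution) is alleged — no alternative holds. The proviso rescues it, though: the operative events occurred in Ravmere. Met.
  (c) The claim is a property claim, not a tort claim, so one alternative holds. Met.
  (d) No party resides in Dunbourne; the claim is a property claim, not a contract claim — every alternative fails. Fails.
  (e) The amount in controversy is $38,300, within the 39,000 dollars ceiling, which satisfies one of the alternatives. The carve-out does not apply: the defendant resides in Sylport, not Dunbourne. Satisfied.
  → No jurisdiction.
The Ravdale High Bench:
  (a) No defendant is a corporation. Condition not met.
  (b) The claim is a property claim, not a tort claim, so one alternative holds. Satisfied.
  (c) The property lies in Ravmere, not Ravdale; the claim is a property claim, not a consumer claim; no party resides in Ravdale — every alternative fails. But the amount in controversy is USD 38,300, which meets the $33,000 floor, and the 'unless' clause therefore excuses the requirement. Condition met.
  (d) The amount in controversy is USD 38,300, which meets the $25,000 floor, which satisfies one of the alternatives. Condition met.
  → No jurisdiction.
The Circuit Court of Ravmere:
  (a) The operative events occurred in Ravmere. Met.
  (b) The claim is a property claim, not a contract claim — that alternative is enough. And the carve-out is inapplicable — the defendant resides in Sylport, not Ravmere. Condition met.
  (c) The amount in controversy is $38,300, which meets the USD 5,000 floor. Met.
  (d) No such written consent has been filed. The proviso rescues it, though: the operative events occurred in Ravmere. Condition met.
  → Every requirement is satisfied — jurisdiction.
The Ravdale Court of Common Pleas:
  (a) No defendant is a corporation. But the claim is a property claim, and the 'unless' clause therefore excuses the requirement. Condition met.
  (b) The claim is a property claim — that alternative is enough. Condition met.
  (c) The claim is a property claim, not a tort claim, which satisfies one of the alternatives. Satisfied.
  (d) The plaintiff resides in Fenwick, which is not Ravdale, so this disjunct is met. Met.
  → All conditions met; jurisdiction exists.
Courts with jurisdiction: the Circuit Court of Ravmere, the Ravdale Court of Common Pleas — 2 in total.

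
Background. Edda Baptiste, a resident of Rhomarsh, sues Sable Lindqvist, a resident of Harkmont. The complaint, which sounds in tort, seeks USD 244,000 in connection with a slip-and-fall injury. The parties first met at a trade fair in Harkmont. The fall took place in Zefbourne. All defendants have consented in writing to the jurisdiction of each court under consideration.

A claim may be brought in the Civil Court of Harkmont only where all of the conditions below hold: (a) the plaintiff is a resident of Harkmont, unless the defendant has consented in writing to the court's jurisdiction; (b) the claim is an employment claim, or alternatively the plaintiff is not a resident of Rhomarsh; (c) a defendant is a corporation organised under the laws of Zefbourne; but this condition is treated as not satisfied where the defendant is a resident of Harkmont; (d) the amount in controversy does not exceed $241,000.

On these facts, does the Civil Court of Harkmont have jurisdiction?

The Civil Court of Harkmont:
  (a) The plaintiff resides in Rhomarsh, not Harkmont. But every defendant has filed written consent, and the 'unless' clause therefore excuses the requirement. Satisfied.
  (b) The claim is a tort claim, not an employment claim; the plaintiff resides in Rhomarsh — every alternative fails. Fails.
  (c) No defendant is a corporation. Not satisfied.
  (d) The amount in controversy is USD 244,000, above the USD 241,000 ceiling. Fails.
  → The court lacks jurisdiction.

No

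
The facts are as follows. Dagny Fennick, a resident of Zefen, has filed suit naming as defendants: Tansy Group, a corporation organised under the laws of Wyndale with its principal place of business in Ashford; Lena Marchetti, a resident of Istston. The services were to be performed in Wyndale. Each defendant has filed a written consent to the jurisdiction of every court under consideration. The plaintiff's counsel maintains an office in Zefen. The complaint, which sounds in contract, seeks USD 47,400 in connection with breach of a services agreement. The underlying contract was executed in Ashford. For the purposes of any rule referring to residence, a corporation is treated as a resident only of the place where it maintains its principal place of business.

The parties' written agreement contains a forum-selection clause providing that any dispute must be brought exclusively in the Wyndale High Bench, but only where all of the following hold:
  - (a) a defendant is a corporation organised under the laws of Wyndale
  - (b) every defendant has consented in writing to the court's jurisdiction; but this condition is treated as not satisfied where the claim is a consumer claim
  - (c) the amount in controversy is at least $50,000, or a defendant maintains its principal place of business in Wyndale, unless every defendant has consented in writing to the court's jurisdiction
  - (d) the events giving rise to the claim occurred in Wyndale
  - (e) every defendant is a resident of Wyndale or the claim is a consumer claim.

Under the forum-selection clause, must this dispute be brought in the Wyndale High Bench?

The Wyndale High Bench:
  (a) Tansy Group is organised under the laws of Wyndale. Satisfied.
  (b) Every defendant has filed written consent. And the carve-out is inapplicable — the claim is a contract claim, not a consumer claim. Satisfied.
  (c) The amount in controversy is USD 47,400, below the USD 50,000 floor; the corporate defendant(s) have their principal place of business in Ashford, not Wyndale — every alternative fails. The proviso rescues it, though: every defendant has filed written consent. Satisfied.
  (d) The operative events occurred in Wyndale. Met.
  (e) The defendants reside as follows — Tansy Group in Ashford, Lena Marchetti in Istston — not all in Wyndale; the claim is a contract claim, not a consumer claim — none of the alternatives is met. Fails.
  → Forum clause is not triggered.

No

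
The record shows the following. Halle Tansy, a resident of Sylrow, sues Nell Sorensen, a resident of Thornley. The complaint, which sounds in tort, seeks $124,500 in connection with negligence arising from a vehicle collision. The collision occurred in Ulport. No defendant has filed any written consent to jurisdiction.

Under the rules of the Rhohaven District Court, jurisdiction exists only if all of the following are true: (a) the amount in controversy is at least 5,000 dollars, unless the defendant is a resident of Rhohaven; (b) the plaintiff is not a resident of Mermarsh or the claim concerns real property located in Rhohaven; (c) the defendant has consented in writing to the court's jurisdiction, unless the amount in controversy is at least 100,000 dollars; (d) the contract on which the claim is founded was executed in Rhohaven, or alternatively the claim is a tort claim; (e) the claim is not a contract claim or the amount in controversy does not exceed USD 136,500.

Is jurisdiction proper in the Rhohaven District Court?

The Rhohaven District Court:
  (a) The amount in controversy is 124,500 dollars, which meets the 5,000 dollars floor. Satisfied.
  (b) The plaintiff resides in Sylrow, which is not Mermarsh, which satisfies one of the alternatives. Met.
  (c) No such written consent has been filed. However, the amount in controversy is $124,500, which meets the $100,000 floor, so the 'unless' proviso supplies this condition. Satisfied.
  (d) The claim is a tort claim, which satisfies one of the alternatives. Condition met.
  (e) The claim is a tort claim, not a contract claim, so one alternative holds. Condition met.
  → Jurisdiction lies.

Yes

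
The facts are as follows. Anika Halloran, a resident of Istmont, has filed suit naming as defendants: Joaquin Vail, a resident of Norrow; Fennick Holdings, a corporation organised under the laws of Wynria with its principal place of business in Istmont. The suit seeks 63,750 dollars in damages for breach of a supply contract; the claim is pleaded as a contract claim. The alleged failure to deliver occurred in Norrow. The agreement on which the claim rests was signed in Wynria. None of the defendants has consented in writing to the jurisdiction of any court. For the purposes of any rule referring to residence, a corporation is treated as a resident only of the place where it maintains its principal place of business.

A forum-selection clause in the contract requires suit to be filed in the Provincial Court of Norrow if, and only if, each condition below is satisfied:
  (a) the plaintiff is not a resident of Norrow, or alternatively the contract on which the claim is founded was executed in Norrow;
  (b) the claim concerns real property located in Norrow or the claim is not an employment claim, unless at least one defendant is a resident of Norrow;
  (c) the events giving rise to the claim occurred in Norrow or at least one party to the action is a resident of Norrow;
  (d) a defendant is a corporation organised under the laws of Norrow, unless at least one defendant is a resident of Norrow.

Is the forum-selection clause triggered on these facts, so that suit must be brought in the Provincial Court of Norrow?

The Provincial Court of Norrow:
  (a) The plaintiff resides in Istmont, which is not Norrow, which satisfies one of the alternatives. Condition met.
  (b) The claim is a contract claim, not an employment claim, so one alternative holds. Condition met.
  (c) The operative events occurred in Norrow — that alternative is enough. Satisfied.
  (d) The corporate defendant(s) are organised in Wynria, not Norrow. The proviso rescues it, though: Joaquin Vail resides in Norrow. Satisfied.
  → Forum clause is triggered.

Yes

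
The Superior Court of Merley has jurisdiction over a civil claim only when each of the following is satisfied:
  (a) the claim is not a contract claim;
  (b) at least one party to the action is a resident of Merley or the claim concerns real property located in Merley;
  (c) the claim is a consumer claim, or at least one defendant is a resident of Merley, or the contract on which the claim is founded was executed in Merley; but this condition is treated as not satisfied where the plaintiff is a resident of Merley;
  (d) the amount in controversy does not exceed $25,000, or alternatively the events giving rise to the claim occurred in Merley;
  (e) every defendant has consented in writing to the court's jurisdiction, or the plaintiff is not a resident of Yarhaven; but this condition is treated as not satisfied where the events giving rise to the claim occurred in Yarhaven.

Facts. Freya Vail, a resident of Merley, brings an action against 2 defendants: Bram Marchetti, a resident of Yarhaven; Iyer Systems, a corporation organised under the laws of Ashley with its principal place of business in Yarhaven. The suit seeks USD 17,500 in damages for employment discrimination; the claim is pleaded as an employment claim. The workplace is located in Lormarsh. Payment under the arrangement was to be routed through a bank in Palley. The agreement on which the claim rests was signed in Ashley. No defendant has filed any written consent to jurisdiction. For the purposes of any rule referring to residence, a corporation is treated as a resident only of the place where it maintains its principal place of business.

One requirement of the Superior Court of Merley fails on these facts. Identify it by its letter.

(c)

The Superior Court of Merley:
  (a) The claim is an employment claim, not a contract claim. Condition met.
  (b) Freya Vail resides in Merley, which satisfies one of the alternatives. Satisfied.
  (c) The claim is an employment claim, not a consumer claim; no defendant resides in Merley (they reside in Yarhaven, Yarhaven); the contract was executed in Ashley, not Merley — every alternative fails. Condition not met.
  (d) The amount in controversy is $17,500, within the USD 25,000 ceiling — that alternative is enough. Satisfied.
  (e) The plaintiff resides in Merley, which is not Yarhaven, so one alternative holds. The exception is not triggered, since the operative events occurred in Lormarsh, not Yarhaven. Condition met.
Only condition (c) fails.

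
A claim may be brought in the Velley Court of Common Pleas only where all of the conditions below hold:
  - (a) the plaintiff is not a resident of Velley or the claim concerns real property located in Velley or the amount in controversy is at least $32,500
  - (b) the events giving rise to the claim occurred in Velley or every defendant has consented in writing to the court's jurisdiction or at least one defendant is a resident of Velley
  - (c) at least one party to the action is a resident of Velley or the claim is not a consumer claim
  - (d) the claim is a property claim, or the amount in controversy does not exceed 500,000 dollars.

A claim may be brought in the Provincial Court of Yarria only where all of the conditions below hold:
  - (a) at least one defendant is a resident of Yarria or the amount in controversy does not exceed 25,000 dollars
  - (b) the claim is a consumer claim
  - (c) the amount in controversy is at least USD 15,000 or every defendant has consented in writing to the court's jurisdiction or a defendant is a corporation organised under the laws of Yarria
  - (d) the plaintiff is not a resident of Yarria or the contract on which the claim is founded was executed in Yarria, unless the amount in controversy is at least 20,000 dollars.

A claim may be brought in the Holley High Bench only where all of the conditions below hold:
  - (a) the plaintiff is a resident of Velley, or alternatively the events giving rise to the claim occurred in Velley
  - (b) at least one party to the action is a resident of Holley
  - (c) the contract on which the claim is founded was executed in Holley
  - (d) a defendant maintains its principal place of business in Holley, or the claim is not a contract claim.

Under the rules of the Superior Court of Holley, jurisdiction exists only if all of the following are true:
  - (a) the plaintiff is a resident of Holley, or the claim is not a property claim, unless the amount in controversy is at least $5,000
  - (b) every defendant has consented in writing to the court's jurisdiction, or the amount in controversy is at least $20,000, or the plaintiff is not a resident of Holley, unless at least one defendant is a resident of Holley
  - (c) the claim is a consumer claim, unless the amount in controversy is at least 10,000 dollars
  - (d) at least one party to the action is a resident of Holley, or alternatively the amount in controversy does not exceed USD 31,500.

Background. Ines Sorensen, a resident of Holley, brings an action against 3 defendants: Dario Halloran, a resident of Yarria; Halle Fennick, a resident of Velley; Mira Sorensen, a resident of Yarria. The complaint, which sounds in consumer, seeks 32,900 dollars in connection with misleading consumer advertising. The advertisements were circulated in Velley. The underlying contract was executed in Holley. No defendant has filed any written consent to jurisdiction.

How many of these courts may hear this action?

4

The Velley Court of Common Pleas:
  (a) The plaintiff resides in Holley, which is not Velley, which satisfies one of the alternatives. Condition met.
  (b) The operative events occurred in Velley, so one alternative holds. Condition met.
  (c) Halle Fennick resides in Velley, which satisfies one of the alternatives. Met.
  (d) The amount in controversy is USD 32,900, within the $500,000 ceiling, so one alternative holds. Satisfied.
  → Every requirement is satisfied — jurisdiction.
The Provincial Court of Yarria:
  (a) Dario Halloran resides in Yarria, so this disjunct is met. Met.
  (b) The claim is a consumer claim. Satisfied.
  (c) The amount in controversy is USD 32,900, which meets the 15,000 dollars floor, which satisfies one of the alternatives. Condition met.
  (d) The plaintiff resides in Holley, which is not Yarria — that alternative is enough. Met.
  → Every requirement is satisfied — jurisdiction.
The Holley High Bench:
  (a) The operative events occurred in Velley — that alternative is enough. Condition met.
  (b) Ines Sorensen resides in Holley. Satisfied.
  (c) The contract was executed in Holley. Condition met.
  (d) The claim is a consumer claim, not a contract claim, which satisfies one of the alternatives. Condition met.
  → Every requirement is satisfied — jurisdiction.
The Superior Court of Holley:
  (a) The plaintiff resides in Holley, which satisfies one of the alternatives. Condition met.
  (b) The amount in controversy is $32,900, which meets the USD 20,000 floor, so one alternative holds. Condition met.
  (c) The claim is a consumer claim. Condition met.
  (d) Ines Sorensen resides in Holley — that alternative is enough. Satisfied.
  → The court has jurisdiction.
Courts with jurisdiction: the Velley Court of Common Pleas, the Provincial Court of Yarria, the Holley High Bench, the Superior Court of Holley — 4 in total.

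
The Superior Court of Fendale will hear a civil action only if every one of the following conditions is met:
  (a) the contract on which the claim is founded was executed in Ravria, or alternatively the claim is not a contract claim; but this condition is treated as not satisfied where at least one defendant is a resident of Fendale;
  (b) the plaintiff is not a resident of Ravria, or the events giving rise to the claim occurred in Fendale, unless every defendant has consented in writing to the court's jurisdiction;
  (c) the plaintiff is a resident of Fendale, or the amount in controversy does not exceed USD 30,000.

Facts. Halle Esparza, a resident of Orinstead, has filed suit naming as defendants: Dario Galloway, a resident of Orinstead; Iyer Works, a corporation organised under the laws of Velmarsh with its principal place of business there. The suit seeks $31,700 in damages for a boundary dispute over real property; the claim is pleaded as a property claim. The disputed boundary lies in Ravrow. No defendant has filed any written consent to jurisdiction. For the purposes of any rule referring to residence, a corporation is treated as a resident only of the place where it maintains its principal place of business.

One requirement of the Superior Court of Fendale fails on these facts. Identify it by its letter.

The Superior Court of Fendale:
  (a) The claim is a property claim, not a contract claim — that alternative is enough. The exception is not triggered, since no defendant resides in Fendale (they reside in Orinstead, Velmarsh). Met.
  (b) The plaintiff resides in Orinstead, which is not Ravria — that alternative is enough. Condition met.
  (c) The plaintiff resides in Orinstead, not Fendale; the amount in controversy is $31,700, above the USD 30,000 ceiling — no alternative holds. Fails.
Only condition (c) fails.

(c)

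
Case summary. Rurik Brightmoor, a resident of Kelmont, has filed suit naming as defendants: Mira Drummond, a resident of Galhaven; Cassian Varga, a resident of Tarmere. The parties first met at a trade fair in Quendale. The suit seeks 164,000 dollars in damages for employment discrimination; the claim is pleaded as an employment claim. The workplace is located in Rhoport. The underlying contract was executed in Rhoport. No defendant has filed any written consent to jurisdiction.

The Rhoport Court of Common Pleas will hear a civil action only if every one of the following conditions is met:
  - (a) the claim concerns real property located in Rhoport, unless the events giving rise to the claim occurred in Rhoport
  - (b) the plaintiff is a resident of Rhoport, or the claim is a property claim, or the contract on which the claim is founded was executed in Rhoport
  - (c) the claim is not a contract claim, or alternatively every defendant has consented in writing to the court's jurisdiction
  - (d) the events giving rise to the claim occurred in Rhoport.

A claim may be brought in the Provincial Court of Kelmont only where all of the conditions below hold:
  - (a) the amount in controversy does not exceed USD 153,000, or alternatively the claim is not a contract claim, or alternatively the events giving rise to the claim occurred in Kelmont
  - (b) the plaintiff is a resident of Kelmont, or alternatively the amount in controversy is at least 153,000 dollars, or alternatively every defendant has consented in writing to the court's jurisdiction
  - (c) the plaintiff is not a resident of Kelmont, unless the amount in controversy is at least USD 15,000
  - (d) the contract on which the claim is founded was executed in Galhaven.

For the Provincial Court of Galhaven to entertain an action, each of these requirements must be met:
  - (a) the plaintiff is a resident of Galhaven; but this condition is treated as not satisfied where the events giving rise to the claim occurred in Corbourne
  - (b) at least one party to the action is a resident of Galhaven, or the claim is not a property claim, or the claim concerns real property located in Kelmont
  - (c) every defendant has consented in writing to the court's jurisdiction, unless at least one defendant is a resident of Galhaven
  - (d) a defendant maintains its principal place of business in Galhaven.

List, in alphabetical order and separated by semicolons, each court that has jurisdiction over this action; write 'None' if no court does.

The Rhoport Court of Common Pleas:
  (a) The claim does not concern real property. The proviso rescues it, though: the operative events occurred in Rhoport. Met.
  (b) The contract was executed in Rhoport, so this disjunct is met. Condition met.
  (c) The claim is an employment claim, not a contract claim, which satisfies one of the alternatives. Met.
  (d) The operative events occurred in Rhoport. Met.
  → Every requirement is satisfied — jurisdiction.
The Provincial Court of Kelmont:
  (a) The claim is an employment claim, not a contract claim, so this disjunct is met. Condition met.
  (b) The plaintiff resides in Kelmont, so one alternative holds. Met.
  (c) The plaintiff resides in Kelmont. However, the amount in controversy is USD 164,000, which meets the $15,000 floor, so the 'unless' proviso supplies this condition. Condition met.
  (d) The contract was executed in Rhoport, not Galhaven. Fails.
  → Not every requirement is met — no jurisdiction.
The Provincial Court of Galhaven:
  (a) The plaintiff resides in Kelmont, not Galhaven. Not satisfied.
  (b) Mira Drummond resides in Galhaven, which satisfies one of the alternatives. Condition met.
  (c) No such written consent has been filed. The proviso rescues it, though: Mira Drummond resides in Galhaven. Condition met.
  (d) No defendant is a corporation. Not met.
  → No jurisdiction.

the Rhoport Court of Common Pleas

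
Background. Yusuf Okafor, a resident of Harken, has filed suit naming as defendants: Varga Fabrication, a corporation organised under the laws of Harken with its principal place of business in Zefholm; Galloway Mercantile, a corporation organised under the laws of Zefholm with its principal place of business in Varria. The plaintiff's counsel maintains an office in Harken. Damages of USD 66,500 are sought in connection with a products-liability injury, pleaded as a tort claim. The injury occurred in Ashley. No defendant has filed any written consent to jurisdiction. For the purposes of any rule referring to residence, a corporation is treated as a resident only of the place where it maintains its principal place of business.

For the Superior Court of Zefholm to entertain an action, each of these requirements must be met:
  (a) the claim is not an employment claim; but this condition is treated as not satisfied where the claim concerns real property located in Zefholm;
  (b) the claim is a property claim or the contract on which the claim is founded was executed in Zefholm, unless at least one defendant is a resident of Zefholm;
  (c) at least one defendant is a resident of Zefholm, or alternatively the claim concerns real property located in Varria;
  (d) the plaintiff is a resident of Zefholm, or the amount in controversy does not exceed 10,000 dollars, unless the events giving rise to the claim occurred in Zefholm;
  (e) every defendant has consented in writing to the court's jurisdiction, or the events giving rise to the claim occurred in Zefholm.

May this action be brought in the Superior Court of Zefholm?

The Superior Court of Zefholm:
  (a) The claim is a tort claim, not an employment claim. The exception is not triggered, since the claim does not concern real property. Met.
  (b) The claim is a tort claim, not a property claim; no contract (and hence no place of execution) is alleged — no alternative holds. But Varga Fabrication resides in Zefholm, and the 'unless' clause therefore excuses the requirement. Condition met.
  (c) Varga Fabrication resides in Zefholm, which satisfies one of the alternatives. Met.
  (d) The plaintiff resides in Harken, not Zefholm; the amount in controversy is 66,500 dollars, above the 10,000 dollars ceiling — no alternative holds. And the operative events occurred in Ashley, not Zefholm, so the proviso does not save it. Condition not met.
  (e) No such written consent has been filed; the operative events occurred in Ashley, not Zefholm — none of the alternatives is met. Condition not met.
  → No jurisdiction.

No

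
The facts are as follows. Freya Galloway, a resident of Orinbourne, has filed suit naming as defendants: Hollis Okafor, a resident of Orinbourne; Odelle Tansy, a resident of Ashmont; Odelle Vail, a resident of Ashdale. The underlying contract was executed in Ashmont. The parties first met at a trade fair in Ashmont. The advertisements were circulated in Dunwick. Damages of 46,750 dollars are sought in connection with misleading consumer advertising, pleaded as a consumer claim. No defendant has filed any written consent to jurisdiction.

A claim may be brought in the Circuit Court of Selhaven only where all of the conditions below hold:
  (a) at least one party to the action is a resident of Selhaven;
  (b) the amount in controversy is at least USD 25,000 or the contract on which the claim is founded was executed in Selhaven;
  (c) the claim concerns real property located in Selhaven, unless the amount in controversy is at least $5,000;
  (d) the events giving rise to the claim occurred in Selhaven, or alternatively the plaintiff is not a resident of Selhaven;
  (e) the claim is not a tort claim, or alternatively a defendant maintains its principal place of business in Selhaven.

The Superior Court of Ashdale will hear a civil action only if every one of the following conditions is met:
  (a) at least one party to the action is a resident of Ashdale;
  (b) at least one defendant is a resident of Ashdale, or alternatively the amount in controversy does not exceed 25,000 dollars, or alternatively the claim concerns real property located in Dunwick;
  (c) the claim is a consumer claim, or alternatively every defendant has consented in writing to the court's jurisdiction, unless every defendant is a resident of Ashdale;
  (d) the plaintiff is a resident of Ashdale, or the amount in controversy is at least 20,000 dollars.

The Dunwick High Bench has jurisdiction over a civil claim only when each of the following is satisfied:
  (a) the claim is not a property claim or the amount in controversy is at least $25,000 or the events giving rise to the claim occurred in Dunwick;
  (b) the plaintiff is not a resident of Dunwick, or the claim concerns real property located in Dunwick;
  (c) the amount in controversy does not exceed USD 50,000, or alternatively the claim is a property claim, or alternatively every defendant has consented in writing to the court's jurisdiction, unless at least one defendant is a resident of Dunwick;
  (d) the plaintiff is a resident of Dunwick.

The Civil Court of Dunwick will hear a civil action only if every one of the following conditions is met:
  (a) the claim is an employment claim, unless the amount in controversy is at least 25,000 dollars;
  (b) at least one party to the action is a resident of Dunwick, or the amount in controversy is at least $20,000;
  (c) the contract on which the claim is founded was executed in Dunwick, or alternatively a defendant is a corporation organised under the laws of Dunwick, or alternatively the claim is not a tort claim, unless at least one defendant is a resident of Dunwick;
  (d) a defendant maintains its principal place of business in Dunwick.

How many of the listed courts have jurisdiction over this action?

1

The Circuit Court of Selhaven:
  (a) No party resides in Selhaven. Condition not met.
  (b) The amount in controversy is $46,750, which meets the USD 25,000 floor, so one alternative holds. Satisfied.
  (c) The claim does not concern real property. The proviso rescues it, though: the amount in controversy is USD 46,750, which meets the $5,000 floor. Met.
  (d) The plaintiff resides in Orinbourne, which is not Selhaven, so one alternative holds. Met.
  (e) The claim is a consumer claim, not a tort claim — that alternative is enough. Condition met.
  → The court lacks jurisdiction.
The Superior Court of Ashdale:
  (a) Odelle Vail resides in Ashdale. Met.
  (b) Odelle Vail resides in Ashdale, which satisfies one of the alternatives. Condition met.
  (c) The claim is a consumer claim, which satisfies one of the alternatives. Condition met.
  (d) The amount in controversy is USD 46,750, which meets the $20,000 floor, so this disjunct is met. Condition met.
  → The court has jurisdiction.
The Dunwick High Bench:
  (a) The claim is a consumer claim, not a property claim — that alternative is enough. Satisfied.
  (b) The plaintiff resides in Orinbourne, which is not Dunwick, which satisfies one of the alternatives. Condition met.
  (c) The amount in controversy is 46,750 dollars, within the $50,000 ceiling, which satisfies one of the alternatives. Satisfied.
  (d) The plaintiff resides in Orinbourne, not Dunwick. Fails.
  → No jurisdiction.
The Civil Court of Dunwick:
  (a) The claim is a consumer claim, not an employment claim. The proviso rescues it, though: the amount in controversy is USD 46,750, which meets the 25,000 dollars floor. Satisfied.
  (b) The amount in controversy is USD 46,750, which meets the $20,000 floor, which satisfies one of the alternatives. Met.
  (c) The claim is a consumer claim, not a tort claim, which satisfies one of the alternatives. Condition met.
  (d) No defendant is a corporation. Not satisfied.
  → At least one condition fails; no jurisdiction.
Courts with jurisdiction: the Superior Court of Ashdale — 1 in total.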